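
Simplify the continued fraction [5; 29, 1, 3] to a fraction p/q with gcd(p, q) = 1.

599/119

Build up convergents one term at a time:
a_0 = 5: 5/1
a_1 = 29: 146/29
a_2 = 1: 151/30
a_3 = 3: 599/119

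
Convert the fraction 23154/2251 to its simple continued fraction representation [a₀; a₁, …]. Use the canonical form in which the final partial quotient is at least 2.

[10; 3, 2, 53, 6]

⌊23154/2251⌋ = 10, remainder 644
⌊2251/644⌋ = 3, remainder 319
⌊644/319⌋ = 2, remainder 6
⌊319/6⌋ = 53, remainder 1
⌊6/1⌋ = 6, remainder 0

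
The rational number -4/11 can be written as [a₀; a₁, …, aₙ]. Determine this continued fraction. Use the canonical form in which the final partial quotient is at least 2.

-4 ÷ 11 → quotient -1, remainder 7
11 ÷ 7 → quotient 1, remainder 4
7 ÷ 4 → quotient 1, remainder 3
4 ÷ 3 → quotient 1, remainder 1
3 ÷ 1 → quotient 3, remainder 0

[-1; 1, 1, 1, 3]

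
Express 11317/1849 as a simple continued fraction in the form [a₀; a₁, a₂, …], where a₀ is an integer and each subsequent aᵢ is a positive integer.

[6; 8, 3, 2, 3, 9]

Apply division with remainder until the remainder is 0:
⌊11317/1849⌋ = 6, remainder 223
⌊1849/223⌋ = 8, remainder 65
⌊223/65⌋ = 3, remainder 28
⌊65/28⌋ = 2, remainder 9
⌊28/9⌋ = 3, remainder 1
⌊9/1⌋ = 9, remainder 0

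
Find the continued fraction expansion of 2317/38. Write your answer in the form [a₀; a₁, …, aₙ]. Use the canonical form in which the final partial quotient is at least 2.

[60; 1, 37]

2317 = 60·38 + 37, so a_0 = 60
38 = 1·37 + 1, so a_1 = 1
37 = 37·1 + 0, so a_2 = 37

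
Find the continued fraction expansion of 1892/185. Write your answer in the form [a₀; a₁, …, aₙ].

Repeatedly divide and take the remainder:
1892 ÷ 185 → quotient 10, remainder 42
185 ÷ 42 → quotient 4, remainder 17
42 ÷ 17 → quotient 2, remainder 8
17 ÷ 8 → quotient 2, remainder 1
8 ÷ 1 → quotient 8, remainder 0

[10; 4, 2, 2, 8]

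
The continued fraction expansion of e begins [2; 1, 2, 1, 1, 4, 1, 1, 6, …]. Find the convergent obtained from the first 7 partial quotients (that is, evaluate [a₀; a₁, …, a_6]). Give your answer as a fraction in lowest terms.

106/39

Start with 1.
4 + 1/(1/1) = 4 + 1/1 = 5/1
1 + 1/(5/1) = 1 + 1/5 = 6/5
1 + 1/(6/5) = 1 + 5/6 = 11/6
2 + 1/(11/6) = 2 + 6/11 = 28/11
1 + 1/(28/11) = 1 + 11/28 = 39/28
2 + 1/(39/28) = 2 + 28/39 = 106/39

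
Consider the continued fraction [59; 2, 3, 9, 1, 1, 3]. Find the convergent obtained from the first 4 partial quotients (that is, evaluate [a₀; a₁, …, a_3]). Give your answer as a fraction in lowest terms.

3863/65

Start with 9.
3 + 1/(9/1) = 3 + 1/9 = 28/9
2 + 1/(28/9) = 2 + 9/28 = 65/28
59 + 1/(65/28) = 59 + 28/65 = 3863/65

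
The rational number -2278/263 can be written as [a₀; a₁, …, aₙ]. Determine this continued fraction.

Repeatedly divide and take the remainder:
⌊-2278/263⌋ = -9, remainder 89
⌊263/89⌋ = 2, remainder 85
⌊89/85⌋ = 1, remainder 4
⌊85/4⌋ = 21, remainder 1
⌊4/1⌋ = 4, remainder 0

[-9; 2, 1, 21, 4]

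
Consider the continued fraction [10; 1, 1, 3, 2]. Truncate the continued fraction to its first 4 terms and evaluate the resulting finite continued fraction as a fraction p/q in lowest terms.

74/7

a_0 = 10: 10/1
a_1 = 1: 11/1
a_2 = 1: 21/2
a_3 = 3: 74/7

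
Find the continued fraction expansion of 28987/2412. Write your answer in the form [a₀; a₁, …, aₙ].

Run the Euclidean algorithm, recording each quotient:
⌊28987/2412⌋ = 12, remainder 43
⌊2412/43⌋ = 56, remainder 4
⌊43/4⌋ = 10, remainder 3
⌊4/3⌋ = 1, remainder 1
⌊3/1⌋ = 3, remainder 0

[12; 56, 10, 1, 3]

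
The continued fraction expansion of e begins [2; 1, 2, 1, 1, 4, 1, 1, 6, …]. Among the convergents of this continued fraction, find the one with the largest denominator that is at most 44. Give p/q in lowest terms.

106/39

List convergents until the denominator exceeds the bound:
a_0 = 2: 2/1  (≤ bound)
a_1 = 1: 3/1  (≤ bound)
a_2 = 2: 8/3  (≤ bound)
a_3 = 1: 11/4  (≤ bound)
a_4 = 1: 19/7  (≤ bound)
a_5 = 4: 87/32  (≤ bound)
a_6 = 1: 106/39  (≤ bound)
a_7 = 1: 193/71  (> 44, stop)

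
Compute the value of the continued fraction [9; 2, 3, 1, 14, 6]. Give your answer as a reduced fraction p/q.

7621/807

Start with 6.
14 + 1/(6/1) = 14 + 1/6 = 85/6
1 + 1/(85/6) = 1 + 6/85 = 91/85
3 + 1/(91/85) = 3 + 85/91 = 358/91
2 + 1/(358/91) = 2 + 91/358 = 807/358
9 + 1/(807/358) = 9 + 358/807 = 7621/807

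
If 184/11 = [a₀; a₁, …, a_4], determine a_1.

184 ÷ 11 → quotient 16, remainder 8
11 ÷ 8 → quotient 1, remainder 3

1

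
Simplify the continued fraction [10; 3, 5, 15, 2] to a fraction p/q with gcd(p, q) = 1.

5177/502

Compute successive convergents:
a_0 = 10: 10/1
a_1 = 3: 31/3
a_2 = 5: 165/16
a_3 = 15: 2506/243
a_4 = 2: 5177/502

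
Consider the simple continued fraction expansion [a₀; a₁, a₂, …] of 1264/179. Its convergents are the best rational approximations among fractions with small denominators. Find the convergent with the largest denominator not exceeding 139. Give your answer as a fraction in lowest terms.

459/65

List convergents until the denominator exceeds the bound:
a_0 = 7: 7/1  (≤ bound)
a_1 = 16: 113/16  (≤ bound)
a_2 = 3: 346/49  (≤ bound)
a_3 = 1: 459/65  (≤ bound)
a_4 = 2: 1264/179  (> 139, stop)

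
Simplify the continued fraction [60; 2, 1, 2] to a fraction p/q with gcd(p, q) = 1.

483/8

a_0 = 60: 60/1
a_1 = 2: 121/2
a_2 = 1: 181/3
a_3 = 2: 483/8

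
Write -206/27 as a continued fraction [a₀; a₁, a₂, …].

[-8; 2, 1, 2, 3]

-206 ÷ 27 → quotient -8, remainder 10
27 ÷ 10 → quotient 2, remainder 7
10 ÷ 7 → quotient 1, remainder 3
7 ÷ 3 → quotient 2, remainder 1
3 ÷ 1 → quotient 3, remainder 0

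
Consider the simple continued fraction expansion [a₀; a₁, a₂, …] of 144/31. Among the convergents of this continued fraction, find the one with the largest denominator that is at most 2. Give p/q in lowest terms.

a_0 = 4: 4/1  (≤ bound)
a_1 = 1: 5/1  (≤ bound)
a_2 = 1: 9/2  (≤ bound)
a_3 = 1: 14/3  (> 2, stop)

9/2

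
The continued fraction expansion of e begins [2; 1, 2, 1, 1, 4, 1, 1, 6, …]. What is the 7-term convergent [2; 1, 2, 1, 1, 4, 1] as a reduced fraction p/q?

a_0 = 2: 2/1
a_1 = 1: 3/1
a_2 = 2: 8/3
a_3 = 1: 11/4
a_4 = 1: 19/7
a_5 = 4: 87/32
a_6 = 1: 106/39

106/39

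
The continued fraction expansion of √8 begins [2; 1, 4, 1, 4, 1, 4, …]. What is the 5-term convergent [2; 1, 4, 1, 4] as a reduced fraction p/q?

a_0 = 2: 2/1
a_1 = 1: 3/1
a_2 = 4: 14/5
a_3 = 1: 17/6
a_4 = 4: 82/29

82/29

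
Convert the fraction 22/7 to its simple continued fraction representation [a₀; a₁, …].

Run the Euclidean algorithm, recording each quotient:
⌊22/7⌋ = 3, remainder 1
⌊7/1⌋ = 7, remainder 0

[3; 7]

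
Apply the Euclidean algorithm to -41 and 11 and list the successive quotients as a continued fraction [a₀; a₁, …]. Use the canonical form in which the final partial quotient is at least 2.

[-4; 3, 1, 2]

⌊-41/11⌋ = -4, remainder 3
⌊11/3⌋ = 3, remainder 2
⌊3/2⌋ = 1, remainder 1
⌊2/1⌋ = 2, remainder 0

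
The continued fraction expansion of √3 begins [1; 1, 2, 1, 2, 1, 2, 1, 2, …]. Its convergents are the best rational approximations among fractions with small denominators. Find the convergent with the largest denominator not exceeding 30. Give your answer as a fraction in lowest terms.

a_0 = 1: 1/1  (≤ bound)
a_1 = 1: 2/1  (≤ bound)
a_2 = 2: 5/3  (≤ bound)
a_3 = 1: 7/4  (≤ bound)
a_4 = 2: 19/11  (≤ bound)
a_5 = 1: 26/15  (≤ bound)
a_6 = 2: 71/41  (> 30, stop)

26/15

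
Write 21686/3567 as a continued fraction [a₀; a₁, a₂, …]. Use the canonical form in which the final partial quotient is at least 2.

[6; 12, 1, 1, 3, 1, 2, 11]

21686 = 6·3567 + 284, so a_0 = 6
3567 = 12·284 + 159, so a_1 = 12
284 = 1·159 + 125, so a_2 = 1
159 = 1·125 + 34, so a_3 = 1
125 = 3·34 + 23, so a_4 = 3
34 = 1·23 + 11, so a_5 = 1
23 = 2·11 + 1, so a_6 = 2
11 = 11·1 + 0, so a_7 = 11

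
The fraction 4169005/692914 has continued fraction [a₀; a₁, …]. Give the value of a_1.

⌊4169005/692914⌋ = 6, remainder 11521
⌊692914/11521⌋ = 60, remainder 1654

60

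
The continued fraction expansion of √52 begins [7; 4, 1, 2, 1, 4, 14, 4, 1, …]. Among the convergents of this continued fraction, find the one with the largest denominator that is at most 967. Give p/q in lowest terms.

649/90

List convergents until the denominator exceeds the bound:
a_0 = 7: 7/1  (≤ bound)
a_1 = 4: 29/4  (≤ bound)
a_2 = 1: 36/5  (≤ bound)
a_3 = 2: 101/14  (≤ bound)
a_4 = 1: 137/19  (≤ bound)
a_5 = 4: 649/90  (≤ bound)
a_6 = 14: 9223/1279  (> 967, stop)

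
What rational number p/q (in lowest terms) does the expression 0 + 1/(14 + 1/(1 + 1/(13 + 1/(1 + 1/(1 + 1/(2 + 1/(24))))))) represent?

1781/26593

Work from the innermost term outward:
Start with 24.
2 + 1/(24/1) = 2 + 1/24 = 49/24
1 + 1/(49/24) = 1 + 24/49 = 73/49
1 + 1/(73/49) = 1 + 49/73 = 122/73
13 + 1/(122/73) = 13 + 73/122 = 1659/122
1 + 1/(1659/122) = 1 + 122/1659 = 1781/1659
14 + 1/(1781/1659) = 14 + 1659/1781 = 26593/1781
0 + 1/(26593/1781) = 0 + 1781/26593 = 1781/26593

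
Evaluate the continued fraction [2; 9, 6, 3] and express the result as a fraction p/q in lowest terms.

Start with 3.
6 + 1/(3/1) = 6 + 1/3 = 19/3
9 + 1/(19/3) = 9 + 3/19 = 174/19
2 + 1/(174/19) = 2 + 19/174 = 367/174

367/174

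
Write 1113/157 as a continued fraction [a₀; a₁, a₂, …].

[7; 11, 4, 1, 2]

Run the Euclidean algorithm, recording each quotient:
1113 = 7·157 + 14, so a_0 = 7
157 = 11·14 + 3, so a_1 = 11
14 = 4·3 + 2, so a_2 = 4
3 = 1·2 + 1, so a_3 = 1
2 = 2·1 + 0, so a_4 = 2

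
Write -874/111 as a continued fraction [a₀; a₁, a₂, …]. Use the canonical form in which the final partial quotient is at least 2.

[-8; 7, 1, 13]

Apply division with remainder until the remainder is 0:
⌊-874/111⌋ = -8, remainder 14
⌊111/14⌋ = 7, remainder 13
⌊14/13⌋ = 1, remainder 1
⌊13/1⌋ = 13, remainder 0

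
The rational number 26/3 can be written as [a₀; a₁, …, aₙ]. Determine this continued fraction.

26 ÷ 3 → quotient 8, remainder 2
3 ÷ 2 → quotient 1, remainder 1
2 ÷ 1 → quotient 2, remainder 0

[8; 1, 2]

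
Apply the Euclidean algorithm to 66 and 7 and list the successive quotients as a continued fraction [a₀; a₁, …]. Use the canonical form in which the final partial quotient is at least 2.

[9; 2, 3]

Apply division with remainder until the remainder is 0:
66 ÷ 7 → quotient 9, remainder 3
7 ÷ 3 → quotient 2, remainder 1
3 ÷ 1 → quotient 3, remainder 0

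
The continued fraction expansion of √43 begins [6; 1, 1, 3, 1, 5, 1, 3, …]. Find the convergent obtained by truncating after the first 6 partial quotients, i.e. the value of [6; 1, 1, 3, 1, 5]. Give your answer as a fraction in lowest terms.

Use the convergent recurrence hₖ = aₖ·hₖ₋₁ + hₖ₋₂ (and likewise for the denominators kₖ):
a_0 = 6: 6/1
a_1 = 1: 7/1
a_2 = 1: 13/2
a_3 = 3: 46/7
a_4 = 1: 59/9
a_5 = 5: 341/52

341/52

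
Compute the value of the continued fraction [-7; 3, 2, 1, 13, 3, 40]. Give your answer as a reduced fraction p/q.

-113758/16977

Build up convergents one term at a time:
a_0 = -7: -7/1
a_1 = 3: -20/3
a_2 = 2: -47/7
a_3 = 1: -67/10
a_4 = 13: -918/137
a_5 = 3: -2821/421
a_6 = 40: -113758/16977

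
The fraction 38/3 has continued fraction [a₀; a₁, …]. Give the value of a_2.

2

38 = 12·3 + 2, so a_0 = 12
3 = 1·2 + 1, so a_1 = 1
2 = 2·1 + 0, so a_2 = 2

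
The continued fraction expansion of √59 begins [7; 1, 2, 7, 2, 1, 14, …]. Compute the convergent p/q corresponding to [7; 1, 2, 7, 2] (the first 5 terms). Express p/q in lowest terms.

361/47

Starting at the tail and folding back:
Start with 2.
7 + 1/(2/1) = 7 + 1/2 = 15/2
2 + 1/(15/2) = 2 + 2/15 = 32/15
1 + 1/(32/15) = 1 + 15/32 = 47/32
7 + 1/(47/32) = 7 + 32/47 = 361/47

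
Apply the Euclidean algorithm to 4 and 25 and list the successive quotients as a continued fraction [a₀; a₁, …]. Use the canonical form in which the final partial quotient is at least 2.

⌊4/25⌋ = 0, remainder 4
⌊25/4⌋ = 6, remainder 1
⌊4/1⌋ = 4, remainder 0

[0; 6, 4]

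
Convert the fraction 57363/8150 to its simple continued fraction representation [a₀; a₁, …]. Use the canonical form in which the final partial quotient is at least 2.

⌊57363/8150⌋ = 7, remainder 313
⌊8150/313⌋ = 26, remainder 12
⌊313/12⌋ = 26, remainder 1
⌊12/1⌋ = 12, remainder 0

[7; 26, 26, 12]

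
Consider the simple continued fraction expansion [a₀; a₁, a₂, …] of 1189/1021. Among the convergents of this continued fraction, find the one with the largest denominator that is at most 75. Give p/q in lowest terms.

85/73

a_0 = 1: 1/1  (≤ bound)
a_1 = 6: 7/6  (≤ bound)
a_2 = 12: 85/73  (≤ bound)
a_3 = 1: 92/79  (> 75, stop)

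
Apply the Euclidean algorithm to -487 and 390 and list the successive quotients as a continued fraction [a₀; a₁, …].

[-2; 1, 3, 48, 2]

-487 = -2·390 + 293, so a_0 = -2
390 = 1·293 + 97, so a_1 = 1
293 = 3·97 + 2, so a_2 = 3
97 = 48·2 + 1, so a_3 = 48
2 = 2·1 + 0, so a_4 = 2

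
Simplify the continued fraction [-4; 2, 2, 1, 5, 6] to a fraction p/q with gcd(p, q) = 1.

-883/247

Use the convergent recurrence hₖ = aₖ·hₖ₋₁ + hₖ₋₂ (and likewise for the denominators kₖ):
a_0 = -4: -4/1
a_1 = 2: -7/2
a_2 = 2: -18/5
a_3 = 1: -25/7
a_4 = 5: -143/40
a_5 = 6: -883/247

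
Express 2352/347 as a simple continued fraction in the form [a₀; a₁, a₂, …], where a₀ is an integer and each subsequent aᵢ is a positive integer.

[6; 1, 3, 1, 1, 38]

Repeatedly divide and take the remainder:
2352 = 6·347 + 270, so a_0 = 6
347 = 1·270 + 77, so a_1 = 1
270 = 3·77 + 39, so a_2 = 3
77 = 1·39 + 38, so a_3 = 1
39 = 1·38 + 1, so a_4 = 1
38 = 38·1 + 0, so a_5 = 38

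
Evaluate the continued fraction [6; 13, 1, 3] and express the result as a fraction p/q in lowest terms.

Start with 3.
1 + 1/(3/1) = 1 + 1/3 = 4/3
13 + 1/(4/3) = 13 + 3/4 = 55/4
6 + 1/(55/4) = 6 + 4/55 = 334/55

334/55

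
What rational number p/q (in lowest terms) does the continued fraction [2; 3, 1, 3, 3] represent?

111/49

Start with 3.
3 + 1/(3/1) = 3 + 1/3 = 10/3
1 + 1/(10/3) = 1 + 3/10 = 13/10
3 + 1/(13/10) = 3 + 10/13 = 49/13
2 + 1/(49/13) = 2 + 13/49 = 111/49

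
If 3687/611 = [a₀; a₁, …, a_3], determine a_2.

10

3687 ÷ 611 → quotient 6, remainder 21
611 ÷ 21 → quotient 29, remainder 2
21 ÷ 2 → quotient 10, remainder 1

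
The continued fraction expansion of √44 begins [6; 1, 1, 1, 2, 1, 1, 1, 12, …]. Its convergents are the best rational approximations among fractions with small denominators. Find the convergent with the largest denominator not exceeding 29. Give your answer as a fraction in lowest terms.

126/19

a_0 = 6: 6/1  (≤ bound)
a_1 = 1: 7/1  (≤ bound)
a_2 = 1: 13/2  (≤ bound)
a_3 = 1: 20/3  (≤ bound)
a_4 = 2: 53/8  (≤ bound)
a_5 = 1: 73/11  (≤ bound)
a_6 = 1: 126/19  (≤ bound)
a_7 = 1: 199/30  (> 29, stop)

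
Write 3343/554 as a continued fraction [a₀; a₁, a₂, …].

3343 ÷ 554 → quotient 6, remainder 19
554 ÷ 19 → quotient 29, remainder 3
19 ÷ 3 → quotient 6, remainder 1
3 ÷ 1 → quotient 3, remainder 0

[6; 29, 6, 3]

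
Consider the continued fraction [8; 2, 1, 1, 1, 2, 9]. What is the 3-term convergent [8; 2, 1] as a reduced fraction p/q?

25/3

Collapse the nested fraction from the inside out:
Start with 1.
2 + 1/(1/1) = 2 + 1/1 = 3/1
8 + 1/(3/1) = 8 + 1/3 = 25/3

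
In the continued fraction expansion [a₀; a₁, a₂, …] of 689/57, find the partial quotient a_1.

11

Repeatedly divide and take the remainder:
⌊689/57⌋ = 12, remainder 5
⌊57/5⌋ = 11, remainder 2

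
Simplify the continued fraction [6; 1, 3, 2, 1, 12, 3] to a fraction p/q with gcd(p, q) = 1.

3439/508

Start with 3.
12 + 1/(3/1) = 12 + 1/3 = 37/3
1 + 1/(37/3) = 1 + 3/37 = 40/37
2 + 1/(40/37) = 2 + 37/40 = 117/40
3 + 1/(117/40) = 3 + 40/117 = 391/117
1 + 1/(391/117) = 1 + 117/391 = 508/391
6 + 1/(508/391) = 6 + 391/508 = 3439/508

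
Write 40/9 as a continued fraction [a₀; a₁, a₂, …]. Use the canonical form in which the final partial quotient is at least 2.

⌊40/9⌋ = 4, remainder 4
⌊9/4⌋ = 2, remainder 1
⌊4/1⌋ = 4, remainder 0

[4; 2, 4]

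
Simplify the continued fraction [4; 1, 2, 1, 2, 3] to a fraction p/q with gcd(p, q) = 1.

a_0 = 4: 4/1
a_1 = 1: 5/1
a_2 = 2: 14/3
a_3 = 1: 19/4
a_4 = 2: 52/11
a_5 = 3: 175/37

175/37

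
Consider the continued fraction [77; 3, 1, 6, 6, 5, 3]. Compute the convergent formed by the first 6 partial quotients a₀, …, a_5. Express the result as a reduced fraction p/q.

66211/857

a_0 = 77: 77/1
a_1 = 3: 232/3
a_2 = 1: 309/4
a_3 = 6: 2086/27
a_4 = 6: 12825/166
a_5 = 5: 66211/857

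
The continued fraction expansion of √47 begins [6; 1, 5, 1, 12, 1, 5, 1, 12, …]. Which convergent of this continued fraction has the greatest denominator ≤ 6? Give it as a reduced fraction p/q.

a_0 = 6: 6/1  (≤ bound)
a_1 = 1: 7/1  (≤ bound)
a_2 = 5: 41/6  (≤ bound)
a_3 = 1: 48/7  (> 6, stop)

41/6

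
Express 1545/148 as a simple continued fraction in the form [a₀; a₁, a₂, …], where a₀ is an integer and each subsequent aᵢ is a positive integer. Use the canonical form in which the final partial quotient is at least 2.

Run the Euclidean algorithm, recording each quotient:
1545 = 10·148 + 65, so a_0 = 10
148 = 2·65 + 18, so a_1 = 2
65 = 3·18 + 11, so a_2 = 3
18 = 1·11 + 7, so a_3 = 1
11 = 1·7 + 4, so a_4 = 1
7 = 1·4 + 3, so a_5 = 1
4 = 1·3 + 1, so a_6 = 1
3 = 3·1 + 0, so a_7 = 3

[10; 2, 3, 1, 1, 1, 1, 3]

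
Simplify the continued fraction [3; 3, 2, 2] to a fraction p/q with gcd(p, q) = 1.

Start with 2.
2 + 1/(2/1) = 2 + 1/2 = 5/2
3 + 1/(5/2) = 3 + 2/5 = 17/5
3 + 1/(17/5) = 3 + 5/17 = 56/17

56/17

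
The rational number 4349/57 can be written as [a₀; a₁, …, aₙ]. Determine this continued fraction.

Repeatedly divide and take the remainder:
4349 = 76·57 + 17, so a_0 = 76
57 = 3·17 + 6, so a_1 = 3
17 = 2·6 + 5, so a_2 = 2
6 = 1·5 + 1, so a_3 = 1
5 = 5·1 + 0, so a_4 = 5

[76; 3, 2, 1, 5]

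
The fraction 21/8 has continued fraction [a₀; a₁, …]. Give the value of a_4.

2

21 ÷ 8 → quotient 2, remainder 5
8 ÷ 5 → quotient 1, remainder 3
5 ÷ 3 → quotient 1, remainder 2
3 ÷ 2 → quotient 1, remainder 1
2 ÷ 1 → quotient 2, remainder 0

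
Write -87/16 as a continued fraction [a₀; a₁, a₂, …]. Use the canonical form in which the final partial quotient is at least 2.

[-6; 1, 1, 3, 2]

Run the Euclidean algorithm, recording each quotient:
⌊-87/16⌋ = -6, remainder 9
⌊16/9⌋ = 1, remainder 7
⌊9/7⌋ = 1, remainder 2
⌊7/2⌋ = 3, remainder 1
⌊2/1⌋ = 2, remainder 0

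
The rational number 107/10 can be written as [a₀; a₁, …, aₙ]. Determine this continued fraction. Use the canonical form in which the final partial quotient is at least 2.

[10; 1, 2, 3]

Repeatedly divide and take the remainder:
107 = 10·10 + 7, so a_0 = 10
10 = 1·7 + 3, so a_1 = 1
7 = 2·3 + 1, so a_2 = 2
3 = 3·1 + 0, so a_3 = 3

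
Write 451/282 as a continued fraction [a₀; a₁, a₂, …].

451 = 1·282 + 169, so a_0 = 1
282 = 1·169 + 113, so a_1 = 1
169 = 1·113 + 56, so a_2 = 1
113 = 2·56 + 1, so a_3 = 2
56 = 56·1 + 0, so a_4 = 56

[1; 1, 1, 2, 56]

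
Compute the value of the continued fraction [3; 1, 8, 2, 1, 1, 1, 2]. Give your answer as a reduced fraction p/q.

Start with 2.
1 + 1/(2/1) = 1 + 1/2 = 3/2
1 + 1/(3/2) = 1 + 2/3 = 5/3
1 + 1/(5/3) = 1 + 3/5 = 8/5
2 + 1/(8/5) = 2 + 5/8 = 21/8
8 + 1/(21/8) = 8 + 8/21 = 176/21
1 + 1/(176/21) = 1 + 21/176 = 197/176
3 + 1/(197/176) = 3 + 176/197 = 767/197

767/197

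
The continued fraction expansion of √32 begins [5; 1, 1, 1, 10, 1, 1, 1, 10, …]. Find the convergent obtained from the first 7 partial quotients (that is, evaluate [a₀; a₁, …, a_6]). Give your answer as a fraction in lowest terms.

379/67

a_0 = 5: 5/1
a_1 = 1: 6/1
a_2 = 1: 11/2
a_3 = 1: 17/3
a_4 = 10: 181/32
a_5 = 1: 198/35
a_6 = 1: 379/67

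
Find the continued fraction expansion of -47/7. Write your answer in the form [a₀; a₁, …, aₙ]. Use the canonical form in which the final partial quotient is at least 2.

-47 = -7·7 + 2, so a_0 = -7
7 = 3·2 + 1, so a_1 = 3
2 = 2·1 + 0, so a_2 = 2

[-7; 3, 2]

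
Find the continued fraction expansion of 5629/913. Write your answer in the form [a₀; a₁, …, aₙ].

5629 = 6·913 + 151, so a_0 = 6
913 = 6·151 + 7, so a_1 = 6
151 = 21·7 + 4, so a_2 = 21
7 = 1·4 + 3, so a_3 = 1
4 = 1·3 + 1, so a_4 = 1
3 = 3·1 + 0, so a_5 = 3

[6; 6, 21, 1, 1, 3]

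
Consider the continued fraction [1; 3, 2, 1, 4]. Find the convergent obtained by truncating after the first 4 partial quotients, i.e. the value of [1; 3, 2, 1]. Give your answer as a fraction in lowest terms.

13/10

a_0 = 1: 1/1
a_1 = 3: 4/3
a_2 = 2: 9/7
a_3 = 1: 13/10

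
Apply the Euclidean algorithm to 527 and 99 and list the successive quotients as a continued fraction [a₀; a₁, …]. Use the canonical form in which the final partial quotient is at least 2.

527 = 5·99 + 32, so a_0 = 5
99 = 3·32 + 3, so a_1 = 3
32 = 10·3 + 2, so a_2 = 10
3 = 1·2 + 1, so a_3 = 1
2 = 2·1 + 0, so a_4 = 2

[5; 3, 10, 1, 2]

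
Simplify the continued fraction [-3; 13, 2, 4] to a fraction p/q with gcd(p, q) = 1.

Work from the innermost term outward:
Start with 4.
2 + 1/(4/1) = 2 + 1/4 = 9/4
13 + 1/(9/4) = 13 + 4/9 = 121/9
-3 + 1/(121/9) = -3 + 9/121 = -354/121

-354/121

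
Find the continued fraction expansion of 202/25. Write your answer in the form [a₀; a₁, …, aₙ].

Apply division with remainder until the remainder is 0:
⌊202/25⌋ = 8, remainder 2
⌊25/2⌋ = 12, remainder 1
⌊2/1⌋ = 2, remainder 0

[8; 12, 2]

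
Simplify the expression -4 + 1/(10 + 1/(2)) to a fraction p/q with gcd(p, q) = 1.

-82/21

a_0 = -4: -4/1
a_1 = 10: -39/10
a_2 = 2: -82/21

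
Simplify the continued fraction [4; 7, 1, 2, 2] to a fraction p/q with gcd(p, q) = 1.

223/54

Start with 2.
2 + 1/(2/1) = 2 + 1/2 = 5/2
1 + 1/(5/2) = 1 + 2/5 = 7/5
7 + 1/(7/5) = 7 + 5/7 = 54/7
4 + 1/(54/7) = 4 + 7/54 = 223/54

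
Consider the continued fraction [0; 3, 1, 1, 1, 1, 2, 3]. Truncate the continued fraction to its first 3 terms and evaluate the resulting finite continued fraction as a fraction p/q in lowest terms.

Collapse the nested fraction from the inside out:
Start with 1.
3 + 1/(1/1) = 3 + 1/1 = 4/1
0 + 1/(4/1) = 0 + 1/4 = 1/4

1/4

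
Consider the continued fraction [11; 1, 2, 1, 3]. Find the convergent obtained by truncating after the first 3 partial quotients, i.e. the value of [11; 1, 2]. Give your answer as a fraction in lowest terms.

a_0 = 11: 11/1
a_1 = 1: 12/1
a_2 = 2: 35/3

35/3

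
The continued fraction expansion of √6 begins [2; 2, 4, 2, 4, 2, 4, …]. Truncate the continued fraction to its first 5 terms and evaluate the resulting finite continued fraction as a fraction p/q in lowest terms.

Collapse the nested fraction from the inside out:
Start with 4.
2 + 1/(4/1) = 2 + 1/4 = 9/4
4 + 1/(9/4) = 4 + 4/9 = 40/9
2 + 1/(40/9) = 2 + 9/40 = 89/40
2 + 1/(89/40) = 2 + 40/89 = 218/89

218/89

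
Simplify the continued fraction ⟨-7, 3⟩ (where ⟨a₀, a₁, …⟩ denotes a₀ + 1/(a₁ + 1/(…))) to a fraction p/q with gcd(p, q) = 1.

Start with 3.
-7 + 1/(3/1) = -7 + 1/3 = -20/3

-20/3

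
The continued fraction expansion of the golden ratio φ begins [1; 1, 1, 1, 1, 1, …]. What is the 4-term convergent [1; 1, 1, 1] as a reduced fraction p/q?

Compute successive convergents:
a_0 = 1: 1/1
a_1 = 1: 2/1
a_2 = 1: 3/2
a_3 = 1: 5/3

5/3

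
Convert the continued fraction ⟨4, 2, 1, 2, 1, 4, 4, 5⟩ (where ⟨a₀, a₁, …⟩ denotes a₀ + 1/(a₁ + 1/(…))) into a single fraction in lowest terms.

Start with 5.
4 + 1/(5/1) = 4 + 1/5 = 21/5
4 + 1/(21/5) = 4 + 5/21 = 89/21
1 + 1/(89/21) = 1 + 21/89 = 110/89
2 + 1/(110/89) = 2 + 89/110 = 309/110
1 + 1/(309/110) = 1 + 110/309 = 419/309
2 + 1/(419/309) = 2 + 309/419 = 1147/419
4 + 1/(1147/419) = 4 + 419/1147 = 5007/1147

5007/1147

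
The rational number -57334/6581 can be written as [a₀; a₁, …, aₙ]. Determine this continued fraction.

⌊-57334/6581⌋ = -9, remainder 1895
⌊6581/1895⌋ = 3, remainder 896
⌊1895/896⌋ = 2, remainder 103
⌊896/103⌋ = 8, remainder 72
⌊103/72⌋ = 1, remainder 31
⌊72/31⌋ = 2, remainder 10
⌊31/10⌋ = 3, remainder 1
⌊10/1⌋ = 10, remainder 0

[-9; 3, 2, 8, 1, 2, 3, 10]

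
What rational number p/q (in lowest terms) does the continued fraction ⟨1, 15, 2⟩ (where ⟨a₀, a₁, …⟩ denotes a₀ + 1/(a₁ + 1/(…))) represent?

Start with 2.
15 + 1/(2/1) = 15 + 1/2 = 31/2
1 + 1/(31/2) = 1 + 2/31 = 33/31

33/31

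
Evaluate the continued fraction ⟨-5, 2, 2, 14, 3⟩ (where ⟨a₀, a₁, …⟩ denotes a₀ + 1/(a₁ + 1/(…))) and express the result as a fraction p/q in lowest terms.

-1016/221

Use the convergent recurrence hₖ = aₖ·hₖ₋₁ + hₖ₋₂ (and likewise for the denominators kₖ):
a_0 = -5: -5/1
a_1 = 2: -9/2
a_2 = 2: -23/5
a_3 = 14: -331/72
a_4 = 3: -1016/221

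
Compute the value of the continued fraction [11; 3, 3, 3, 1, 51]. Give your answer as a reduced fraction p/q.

Start with 51.
1 + 1/(51/1) = 1 + 1/51 = 52/51
3 + 1/(52/51) = 3 + 51/52 = 207/52
3 + 1/(207/52) = 3 + 52/207 = 673/207
3 + 1/(673/207) = 3 + 207/673 = 2226/673
11 + 1/(2226/673) = 11 + 673/2226 = 25159/2226

25159/2226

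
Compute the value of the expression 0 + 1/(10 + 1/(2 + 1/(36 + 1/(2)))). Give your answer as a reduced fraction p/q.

148/1553

Start with 2.
36 + 1/(2/1) = 36 + 1/2 = 73/2
2 + 1/(73/2) = 2 + 2/73 = 148/73
10 + 1/(148/73) = 10 + 73/148 = 1553/148
0 + 1/(1553/148) = 0 + 148/1553 = 148/1553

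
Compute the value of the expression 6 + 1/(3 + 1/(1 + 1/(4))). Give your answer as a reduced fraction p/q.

a_0 = 6: 6/1
a_1 = 3: 19/3
a_2 = 1: 25/4
a_3 = 4: 119/19

119/19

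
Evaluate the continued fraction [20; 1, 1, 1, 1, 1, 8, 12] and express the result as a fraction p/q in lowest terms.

17241/836

Start with 12.
8 + 1/(12/1) = 8 + 1/12 = 97/12
1 + 1/(97/12) = 1 + 12/97 = 109/97
1 + 1/(109/97) = 1 + 97/109 = 206/109
1 + 1/(206/109) = 1 + 109/206 = 315/206
1 + 1/(315/206) = 1 + 206/315 = 521/315
1 + 1/(521/315) = 1 + 315/521 = 836/521
20 + 1/(836/521) = 20 + 521/836 = 17241/836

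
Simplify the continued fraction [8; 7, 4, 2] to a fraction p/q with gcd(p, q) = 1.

Build up convergents one term at a time:
a_0 = 8: 8/1
a_1 = 7: 57/7
a_2 = 4: 236/29
a_3 = 2: 529/65

529/65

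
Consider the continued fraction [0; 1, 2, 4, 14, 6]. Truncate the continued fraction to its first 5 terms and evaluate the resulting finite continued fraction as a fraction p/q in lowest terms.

128/185

a_0 = 0: 0/1
a_1 = 1: 1/1
a_2 = 2: 2/3
a_3 = 4: 9/13
a_4 = 14: 128/185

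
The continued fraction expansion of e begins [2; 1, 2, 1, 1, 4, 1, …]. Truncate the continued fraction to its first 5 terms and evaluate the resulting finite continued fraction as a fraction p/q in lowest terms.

19/7

a_0 = 2: 2/1
a_1 = 1: 3/1
a_2 = 2: 8/3
a_3 = 1: 11/4
a_4 = 1: 19/7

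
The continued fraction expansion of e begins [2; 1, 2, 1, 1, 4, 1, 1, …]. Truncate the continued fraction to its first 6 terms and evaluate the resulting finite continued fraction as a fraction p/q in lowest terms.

87/32

Start with 4.
1 + 1/(4/1) = 1 + 1/4 = 5/4
1 + 1/(5/4) = 1 + 4/5 = 9/5
2 + 1/(9/5) = 2 + 5/9 = 23/9
1 + 1/(23/9) = 1 + 9/23 = 32/23
2 + 1/(32/23) = 2 + 23/32 = 87/32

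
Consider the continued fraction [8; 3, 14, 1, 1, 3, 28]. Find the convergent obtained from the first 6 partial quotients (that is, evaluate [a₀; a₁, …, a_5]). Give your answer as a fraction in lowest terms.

2606/313

a_0 = 8: 8/1
a_1 = 3: 25/3
a_2 = 14: 358/43
a_3 = 1: 383/46
a_4 = 1: 741/89
a_5 = 3: 2606/313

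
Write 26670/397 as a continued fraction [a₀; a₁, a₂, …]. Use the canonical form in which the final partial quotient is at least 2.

[67; 5, 1, 1, 2, 4, 3]

Apply division with remainder until the remainder is 0:
26670 = 67·397 + 71, so a_0 = 67
397 = 5·71 + 42, so a_1 = 5
71 = 1·42 + 29, so a_2 = 1
42 = 1·29 + 13, so a_3 = 1
29 = 2·13 + 3, so a_4 = 2
13 = 4·3 + 1, so a_5 = 4
3 = 3·1 + 0, so a_6 = 3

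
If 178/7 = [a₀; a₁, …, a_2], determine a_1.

2

⌊178/7⌋ = 25, remainder 3
⌊7/3⌋ = 2, remainder 1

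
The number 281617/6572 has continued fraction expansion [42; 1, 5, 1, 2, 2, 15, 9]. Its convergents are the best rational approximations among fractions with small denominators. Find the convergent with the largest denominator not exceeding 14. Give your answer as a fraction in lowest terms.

300/7

a_0 = 42: 42/1  (≤ bound)
a_1 = 1: 43/1  (≤ bound)
a_2 = 5: 257/6  (≤ bound)
a_3 = 1: 300/7  (≤ bound)
a_4 = 2: 857/20  (> 14, stop)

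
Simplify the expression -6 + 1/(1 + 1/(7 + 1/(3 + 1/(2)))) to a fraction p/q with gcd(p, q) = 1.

Start with 2.
3 + 1/(2/1) = 3 + 1/2 = 7/2
7 + 1/(7/2) = 7 + 2/7 = 51/7
1 + 1/(51/7) = 1 + 7/51 = 58/51
-6 + 1/(58/51) = -6 + 51/58 = -297/58

-297/58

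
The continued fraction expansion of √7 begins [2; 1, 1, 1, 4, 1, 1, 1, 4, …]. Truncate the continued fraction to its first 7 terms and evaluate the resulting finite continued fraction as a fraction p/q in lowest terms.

a_0 = 2: 2/1
a_1 = 1: 3/1
a_2 = 1: 5/2
a_3 = 1: 8/3
a_4 = 4: 37/14
a_5 = 1: 45/17
a_6 = 1: 82/31

82/31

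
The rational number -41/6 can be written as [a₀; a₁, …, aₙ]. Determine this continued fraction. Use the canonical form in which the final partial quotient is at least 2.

Run the Euclidean algorithm, recording each quotient:
-41 = -7·6 + 1, so a_0 = -7
6 = 6·1 + 0, so a_1 = 6

[-7; 6]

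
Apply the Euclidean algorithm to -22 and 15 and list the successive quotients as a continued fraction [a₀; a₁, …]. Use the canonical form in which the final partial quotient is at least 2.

Run the Euclidean algorithm, recording each quotient:
-22 = -2·15 + 8, so a_0 = -2
15 = 1·8 + 7, so a_1 = 1
8 = 1·7 + 1, so a_2 = 1
7 = 7·1 + 0, so a_3 = 7

[-2; 1, 1, 7]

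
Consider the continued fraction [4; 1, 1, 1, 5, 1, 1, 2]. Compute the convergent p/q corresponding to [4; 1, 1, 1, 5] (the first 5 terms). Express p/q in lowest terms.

Start with 5.
1 + 1/(5/1) = 1 + 1/5 = 6/5
1 + 1/(6/5) = 1 + 5/6 = 11/6
1 + 1/(11/6) = 1 + 6/11 = 17/11
4 + 1/(17/11) = 4 + 11/17 = 79/17

79/17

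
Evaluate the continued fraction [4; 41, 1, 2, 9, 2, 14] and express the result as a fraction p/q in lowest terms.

Use the convergent recurrence hₖ = aₖ·hₖ₋₁ + hₖ₋₂ (and likewise for the denominators kₖ):
a_0 = 4: 4/1
a_1 = 41: 165/41
a_2 = 1: 169/42
a_3 = 2: 503/125
a_4 = 9: 4696/1167
a_5 = 2: 9895/2459
a_6 = 14: 143226/35593

143226/35593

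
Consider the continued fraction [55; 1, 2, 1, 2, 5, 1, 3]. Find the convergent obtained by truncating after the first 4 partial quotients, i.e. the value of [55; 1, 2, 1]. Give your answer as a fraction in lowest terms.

223/4

Start with 1.
2 + 1/(1/1) = 2 + 1/1 = 3/1
1 + 1/(3/1) = 1 + 1/3 = 4/3
55 + 1/(4/3) = 55 + 3/4 = 223/4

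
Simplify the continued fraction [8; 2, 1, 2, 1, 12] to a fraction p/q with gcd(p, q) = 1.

Use the convergent recurrence hₖ = aₖ·hₖ₋₁ + hₖ₋₂ (and likewise for the denominators kₖ):
a_0 = 8: 8/1
a_1 = 2: 17/2
a_2 = 1: 25/3
a_3 = 2: 67/8
a_4 = 1: 92/11
a_5 = 12: 1171/140

1171/140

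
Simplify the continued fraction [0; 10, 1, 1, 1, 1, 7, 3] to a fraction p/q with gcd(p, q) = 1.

a_0 = 0: 0/1
a_1 = 10: 1/10
a_2 = 1: 1/11
a_3 = 1: 2/21
a_4 = 1: 3/32
a_5 = 1: 5/53
a_6 = 7: 38/403
a_7 = 3: 119/1262

119/1262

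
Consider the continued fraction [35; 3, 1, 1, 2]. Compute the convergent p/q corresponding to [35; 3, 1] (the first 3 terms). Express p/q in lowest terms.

Use the convergent recurrence hₖ = aₖ·hₖ₋₁ + hₖ₋₂ (and likewise for the denominators kₖ):
a_0 = 35: 35/1
a_1 = 3: 106/3
a_2 = 1: 141/4

141/4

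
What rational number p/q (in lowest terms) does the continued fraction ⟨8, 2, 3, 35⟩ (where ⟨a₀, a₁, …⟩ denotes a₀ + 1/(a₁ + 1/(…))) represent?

2082/247

a_0 = 8: 8/1
a_1 = 2: 17/2
a_2 = 3: 59/7
a_3 = 35: 2082/247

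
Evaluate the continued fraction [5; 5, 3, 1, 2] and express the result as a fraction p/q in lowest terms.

301/58

Start with 2.
1 + 1/(2/1) = 1 + 1/2 = 3/2
3 + 1/(3/2) = 3 + 2/3 = 11/3
5 + 1/(11/3) = 5 + 3/11 = 58/11
5 + 1/(58/11) = 5 + 11/58 = 301/58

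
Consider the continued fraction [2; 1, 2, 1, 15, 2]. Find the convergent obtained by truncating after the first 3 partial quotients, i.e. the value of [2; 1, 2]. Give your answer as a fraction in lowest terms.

8/3

Work from the innermost term outward:
Start with 2.
1 + 1/(2/1) = 1 + 1/2 = 3/2
2 + 1/(3/2) = 2 + 2/3 = 8/3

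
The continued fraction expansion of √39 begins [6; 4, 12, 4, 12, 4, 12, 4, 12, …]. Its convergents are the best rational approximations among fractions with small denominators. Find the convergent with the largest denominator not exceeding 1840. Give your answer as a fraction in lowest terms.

a_0 = 6: 6/1  (≤ bound)
a_1 = 4: 25/4  (≤ bound)
a_2 = 12: 306/49  (≤ bound)
a_3 = 4: 1249/200  (≤ bound)
a_4 = 12: 15294/2449  (> 1840, stop)

1249/200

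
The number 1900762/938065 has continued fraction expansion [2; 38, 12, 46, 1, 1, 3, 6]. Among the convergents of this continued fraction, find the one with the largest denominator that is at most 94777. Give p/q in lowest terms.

List convergents until the denominator exceeds the bound:
a_0 = 2: 2/1  (≤ bound)
a_1 = 38: 77/38  (≤ bound)
a_2 = 12: 926/457  (≤ bound)
a_3 = 46: 42673/21060  (≤ bound)
a_4 = 1: 43599/21517  (≤ bound)
a_5 = 1: 86272/42577  (≤ bound)
a_6 = 3: 302415/149248  (> 94777, stop)

86272/42577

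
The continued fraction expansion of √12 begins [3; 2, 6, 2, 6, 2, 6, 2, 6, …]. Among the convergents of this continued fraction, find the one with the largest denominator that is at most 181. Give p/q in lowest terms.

627/181

List convergents until the denominator exceeds the bound:
a_0 = 3: 3/1  (≤ bound)
a_1 = 2: 7/2  (≤ bound)
a_2 = 6: 45/13  (≤ bound)
a_3 = 2: 97/28  (≤ bound)
a_4 = 6: 627/181  (≤ bound)
a_5 = 2: 1351/390  (> 181, stop)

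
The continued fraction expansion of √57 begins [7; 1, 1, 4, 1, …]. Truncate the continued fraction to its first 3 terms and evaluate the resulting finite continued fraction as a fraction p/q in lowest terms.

Start with 1.
1 + 1/(1/1) = 1 + 1/1 = 2/1
7 + 1/(2/1) = 7 + 1/2 = 15/2

15/2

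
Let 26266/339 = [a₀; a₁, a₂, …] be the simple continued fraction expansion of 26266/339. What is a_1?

2

⌊26266/339⌋ = 77, remainder 163
⌊339/163⌋ = 2, remainder 13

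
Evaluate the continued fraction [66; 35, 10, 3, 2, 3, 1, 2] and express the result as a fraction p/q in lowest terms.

2050911/31061

Use the convergent recurrence hₖ = aₖ·hₖ₋₁ + hₖ₋₂ (and likewise for the denominators kₖ):
a_0 = 66: 66/1
a_1 = 35: 2311/35
a_2 = 10: 23176/351
a_3 = 3: 71839/1088
a_4 = 2: 166854/2527
a_5 = 3: 572401/8669
a_6 = 1: 739255/11196
a_7 = 2: 2050911/31061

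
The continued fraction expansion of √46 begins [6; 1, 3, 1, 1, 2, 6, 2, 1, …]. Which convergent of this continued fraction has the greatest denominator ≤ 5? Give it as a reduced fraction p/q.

List convergents until the denominator exceeds the bound:
a_0 = 6: 6/1  (≤ bound)
a_1 = 1: 7/1  (≤ bound)
a_2 = 3: 27/4  (≤ bound)
a_3 = 1: 34/5  (≤ bound)
a_4 = 1: 61/9  (> 5, stop)

34/5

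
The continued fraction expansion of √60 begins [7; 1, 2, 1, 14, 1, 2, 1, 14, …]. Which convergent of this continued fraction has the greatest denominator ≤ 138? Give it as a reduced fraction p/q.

List convergents until the denominator exceeds the bound:
a_0 = 7: 7/1  (≤ bound)
a_1 = 1: 8/1  (≤ bound)
a_2 = 2: 23/3  (≤ bound)
a_3 = 1: 31/4  (≤ bound)
a_4 = 14: 457/59  (≤ bound)
a_5 = 1: 488/63  (≤ bound)
a_6 = 2: 1433/185  (> 138, stop)

488/63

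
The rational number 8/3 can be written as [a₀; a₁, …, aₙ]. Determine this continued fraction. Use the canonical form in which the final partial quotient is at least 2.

Repeatedly divide and take the remainder:
⌊8/3⌋ = 2, remainder 2
⌊3/2⌋ = 1, remainder 1
⌊2/1⌋ = 2, remainder 0

[2; 1, 2]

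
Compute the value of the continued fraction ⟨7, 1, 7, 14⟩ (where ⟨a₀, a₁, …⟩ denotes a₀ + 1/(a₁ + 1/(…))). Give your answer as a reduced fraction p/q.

a_0 = 7: 7/1
a_1 = 1: 8/1
a_2 = 7: 63/8
a_3 = 14: 890/113

890/113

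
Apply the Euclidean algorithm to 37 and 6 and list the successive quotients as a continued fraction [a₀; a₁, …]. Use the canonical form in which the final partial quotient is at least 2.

37 = 6·6 + 1, so a_0 = 6
6 = 6·1 + 0, so a_1 = 6

[6; 6]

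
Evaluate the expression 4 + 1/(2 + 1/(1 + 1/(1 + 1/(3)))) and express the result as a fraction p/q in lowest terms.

a_0 = 4: 4/1
a_1 = 2: 9/2
a_2 = 1: 13/3
a_3 = 1: 22/5
a_4 = 3: 79/18

79/18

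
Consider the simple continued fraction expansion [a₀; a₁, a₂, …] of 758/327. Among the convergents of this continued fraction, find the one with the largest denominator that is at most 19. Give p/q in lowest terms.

List convergents until the denominator exceeds the bound:
a_0 = 2: 2/1  (≤ bound)
a_1 = 3: 7/3  (≤ bound)
a_2 = 6: 44/19  (≤ bound)
a_3 = 1: 51/22  (> 19, stop)

44/19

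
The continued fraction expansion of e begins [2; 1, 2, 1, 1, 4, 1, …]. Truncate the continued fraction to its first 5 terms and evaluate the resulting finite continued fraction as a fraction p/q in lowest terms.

19/7

Compute successive convergents:
a_0 = 2: 2/1
a_1 = 1: 3/1
a_2 = 2: 8/3
a_3 = 1: 11/4
a_4 = 1: 19/7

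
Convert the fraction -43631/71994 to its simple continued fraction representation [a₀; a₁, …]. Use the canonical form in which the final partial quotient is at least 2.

[-1; 2, 1, 1, 6, 38, 8, 7]

-43631 = -1·71994 + 28363, so a_0 = -1
71994 = 2·28363 + 15268, so a_1 = 2
28363 = 1·15268 + 13095, so a_2 = 1
15268 = 1·13095 + 2173, so a_3 = 1
13095 = 6·2173 + 57, so a_4 = 6
2173 = 38·57 + 7, so a_5 = 38
57 = 8·7 + 1, so a_6 = 8
7 = 7·1 + 0, so a_7 = 7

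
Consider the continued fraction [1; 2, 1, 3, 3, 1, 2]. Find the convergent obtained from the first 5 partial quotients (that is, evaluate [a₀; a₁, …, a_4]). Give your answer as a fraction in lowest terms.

Compute successive convergents:
a_0 = 1: 1/1
a_1 = 2: 3/2
a_2 = 1: 4/3
a_3 = 3: 15/11
a_4 = 3: 49/36

49/36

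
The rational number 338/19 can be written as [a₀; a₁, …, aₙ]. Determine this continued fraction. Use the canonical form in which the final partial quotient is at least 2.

[17; 1, 3, 1, 3]

⌊338/19⌋ = 17, remainder 15
⌊19/15⌋ = 1, remainder 4
⌊15/4⌋ = 3, remainder 3
⌊4/3⌋ = 1, remainder 1
⌊3/1⌋ = 3, remainder 0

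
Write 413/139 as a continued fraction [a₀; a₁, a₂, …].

[2; 1, 33, 1, 3]

413 = 2·139 + 135, so a_0 = 2
139 = 1·135 + 4, so a_1 = 1
135 = 33·4 + 3, so a_2 = 33
4 = 1·3 + 1, so a_3 = 1
3 = 3·1 + 0, so a_4 = 3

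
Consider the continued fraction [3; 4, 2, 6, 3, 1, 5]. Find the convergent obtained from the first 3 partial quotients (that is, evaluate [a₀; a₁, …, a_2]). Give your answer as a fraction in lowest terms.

Use the convergent recurrence hₖ = aₖ·hₖ₋₁ + hₖ₋₂ (and likewise for the denominators kₖ):
a_0 = 3: 3/1
a_1 = 4: 13/4
a_2 = 2: 29/9

29/9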